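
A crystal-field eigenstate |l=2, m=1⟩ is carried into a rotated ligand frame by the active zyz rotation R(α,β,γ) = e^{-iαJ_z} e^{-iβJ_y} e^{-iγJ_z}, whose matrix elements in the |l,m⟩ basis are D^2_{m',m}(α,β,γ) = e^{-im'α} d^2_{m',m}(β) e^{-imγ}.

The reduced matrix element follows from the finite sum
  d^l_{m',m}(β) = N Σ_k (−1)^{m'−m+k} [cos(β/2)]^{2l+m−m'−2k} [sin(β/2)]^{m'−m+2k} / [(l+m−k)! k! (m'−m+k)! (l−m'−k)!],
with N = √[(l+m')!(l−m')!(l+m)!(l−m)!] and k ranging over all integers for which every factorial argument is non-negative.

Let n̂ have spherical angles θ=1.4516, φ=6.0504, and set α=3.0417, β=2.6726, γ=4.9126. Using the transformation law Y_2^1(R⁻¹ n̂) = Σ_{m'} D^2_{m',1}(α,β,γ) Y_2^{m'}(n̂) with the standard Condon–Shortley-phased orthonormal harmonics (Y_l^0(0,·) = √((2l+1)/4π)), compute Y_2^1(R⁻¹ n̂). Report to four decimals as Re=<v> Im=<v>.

Need the full column D^2_{m',1} for m'=−2..2 at α=3.0417, β=2.6726, γ=4.9126.
cos(β/2)=0.232353, sin(β/2)=0.972631
d^2_{-2,1}: single k=3 term ⇒ +0.427586;  D = +0.166508+0.393833i
d^2_{-1,1}: k∈[2..3] ⇒ +0.153220 -0.894939 = -0.741719;  D = +0.219266+0.708568i
d^2_{0,1}: k∈[1..2] ⇒ +0.029886 -0.523684 = -0.493798;  D = -0.098205-0.483934i
d^2_{1,1}: k∈[0..1] ⇒ +0.002915 -0.153220 = -0.150305;  D = +0.015053+0.149549i
d^2_{2,1}: single k=0 term ⇒ -0.024402;  D = -0.000010-0.024402i
Y_2^{m'}(θ=1.4516,φ=6.0504) and Σ D·Y over m':
  (+0.1665+0.3938i)·(+0.3403+0.1710i)  (+0.2193+0.7086i)·(+0.0888+0.0210i)  (-0.0982-0.4839i)·(-0.3020+0.0000i)  (+0.0151+0.1495i)·(-0.0888+0.0210i)  (-0.0000-0.0244i)·(+0.3403-0.1710i)
Y_2^1(R⁻¹ n̂) = +0.014882+0.354878i

Re=0.0149 Im=0.3549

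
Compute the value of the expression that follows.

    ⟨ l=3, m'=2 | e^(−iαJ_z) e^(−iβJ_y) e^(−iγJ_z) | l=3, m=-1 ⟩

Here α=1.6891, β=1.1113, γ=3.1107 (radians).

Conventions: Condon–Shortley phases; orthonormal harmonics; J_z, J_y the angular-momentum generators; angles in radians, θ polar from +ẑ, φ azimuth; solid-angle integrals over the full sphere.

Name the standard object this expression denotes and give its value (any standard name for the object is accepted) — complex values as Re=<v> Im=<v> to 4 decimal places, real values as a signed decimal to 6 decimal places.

This is a Wigner D-matrix element — the rotation-matrix element ⟨l m'| R(α,β,γ) |l m⟩ in the angular-momentum basis.
D^3_{2,-1}(1.6891,1.1113,3.1107) = e^{-i·2·1.6891}·d^3_{2,-1}(1.1113)·e^{-i·-1·3.1107}. Compute d first:
Half-angle: c=0.849558, s=0.527496. N=√(120·1·2·24)=75.894664
The bounds max(0,m−m')=0 and min(l+m,l−m')=1 give 2 terms
  k=0: (−1)^3·75.8947/(12)·0.8496^3·0.5275^3 = -0.569201
  k=1: (−1)^4·75.8947/(24)·0.8496^1·0.5275^5 = +0.109720
d^3_{2,-1}(1.1113) = -0.569201 +0.109720 = -0.459480
D = (-0.972139+0.234406i)·(-0.459480)·(-0.999523+0.030888i) = -0.443139+0.121450i

Wigner D-matrix element, Re=-0.4431 Im=0.1215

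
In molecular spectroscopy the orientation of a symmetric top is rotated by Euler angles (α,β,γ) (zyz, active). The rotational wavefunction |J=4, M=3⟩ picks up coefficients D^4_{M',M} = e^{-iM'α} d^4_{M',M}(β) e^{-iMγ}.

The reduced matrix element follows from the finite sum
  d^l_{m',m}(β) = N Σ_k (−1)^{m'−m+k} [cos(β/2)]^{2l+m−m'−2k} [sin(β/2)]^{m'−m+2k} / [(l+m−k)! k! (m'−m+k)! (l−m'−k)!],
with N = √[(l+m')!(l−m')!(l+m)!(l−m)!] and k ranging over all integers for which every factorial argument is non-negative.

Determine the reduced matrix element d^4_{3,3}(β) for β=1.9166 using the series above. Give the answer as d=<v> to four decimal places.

d=-0.1573

d^4_{3,3}(β=1.9166) via the finite sum:
Half-angle: c=0.574912, s=0.818215. N=√(5040·1·5040·1)=5040.000000
Admissible k: 0..1 (factorial args all ≥0)
  k=0: (−1)^0·5040.0000/(5040)·0.5749^8·0.8182^0 = +0.011935
  k=1: (−1)^1·5040.0000/(720)·0.5749^6·0.8182^2 = -0.169216
d^4_{3,3}(1.9166) = +0.011935 -0.169216 = -0.157281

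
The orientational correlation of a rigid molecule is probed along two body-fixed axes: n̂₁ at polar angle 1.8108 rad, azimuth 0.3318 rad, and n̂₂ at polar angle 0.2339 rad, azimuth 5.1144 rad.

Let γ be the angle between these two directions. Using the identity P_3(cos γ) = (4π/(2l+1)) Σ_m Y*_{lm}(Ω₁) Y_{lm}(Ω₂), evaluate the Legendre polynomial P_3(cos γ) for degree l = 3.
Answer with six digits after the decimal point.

0.298161

Expand P_3 via completeness: Σ_{m} conj(Y_{3,m}) at Ω₁ times Y_{3,m} at Ω₂ —
  term(m=-3) = (-0.000415, -0.001942)   from Y*(Ω₁)=(0.208071, 0.320796), Y(Ω₂)=(-0.004853, -0.001853)
  term(m=-2) = (0.012120, -0.001713)   from Y*(Ω₁)=(-0.180564, -0.141181), Y(Ω₂)=(-0.037053, 0.038460)
  term(m=-1) = (-0.004416, -0.062796)   from Y*(Ω₁)=(-0.212944, -0.073367), Y(Ω₂)=(0.109360, 0.257216)
  term(m=+0) = (0.151511, 0.000000)   from Y*(Ω₁)=(0.241058, -0.000000), Y(Ω₂)=(0.628526, 0.000000)
  term(m=+1) = (-0.004416, 0.062796)   from Y*(Ω₁)=(0.212944, -0.073367), Y(Ω₂)=(-0.109360, 0.257216)
  term(m=+2) = (0.012120, 0.001713)   from Y*(Ω₁)=(-0.180564, 0.141181), Y(Ω₂)=(-0.037053, -0.038460)
  term(m=+3) = (-0.000415, 0.001942)   from Y*(Ω₁)=(-0.208071, 0.320796), Y(Ω₂)=(0.004853, -0.001853)
Accumulated sum (0.166088, -0.000000); after 4π/(2l+1) scaling, (0.298161, -0.000000) ⇒ P_3 = 0.298161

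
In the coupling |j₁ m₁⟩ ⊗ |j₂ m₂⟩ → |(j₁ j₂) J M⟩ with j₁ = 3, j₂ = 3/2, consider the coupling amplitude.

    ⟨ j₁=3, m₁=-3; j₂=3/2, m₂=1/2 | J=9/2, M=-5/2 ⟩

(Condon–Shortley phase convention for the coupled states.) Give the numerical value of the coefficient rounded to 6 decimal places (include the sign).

+√(1/12) = +0.288675

j₁+j₂−J=0  J+j₁−j₂=6  J−j₁+j₂=3  j₁+j₂+J+1=10
(j₁±m₁, j₂±m₂, J±M) = (0,6,2,1,2,7)
P² = 172800
sum k=0..0:
  [0] +1/1440 = 1/1440
S = 1/1440
C² = P²·S² = 1/12 ; C = +0.288675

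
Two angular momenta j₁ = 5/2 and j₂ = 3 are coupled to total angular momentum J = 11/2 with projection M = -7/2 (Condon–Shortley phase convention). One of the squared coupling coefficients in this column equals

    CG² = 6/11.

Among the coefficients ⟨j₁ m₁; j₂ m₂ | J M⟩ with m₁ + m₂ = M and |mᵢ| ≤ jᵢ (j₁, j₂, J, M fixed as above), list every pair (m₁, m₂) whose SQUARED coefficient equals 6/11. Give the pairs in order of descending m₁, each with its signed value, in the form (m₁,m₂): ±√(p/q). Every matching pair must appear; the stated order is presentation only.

Admissible pairs with m₁+m₂ = M = -7/2: (-5/2,-1), (-3/2,-2), (-1/2,-3)
  (m₁,m₂)=(-1/2,-3): CG² = 2/11, CG = +√(2/11)
  (m₁,m₂)=(-3/2,-2): CG² = 6/11, CG = +√(6/11)   ← matches the target
  (m₁,m₂)=(-5/2,-1): CG² = 3/11, CG = +√(3/11)
Pairs with CG² = 6/11: (-3/2,-2): +√(6/11)

(-3/2,-2): +√(6/11)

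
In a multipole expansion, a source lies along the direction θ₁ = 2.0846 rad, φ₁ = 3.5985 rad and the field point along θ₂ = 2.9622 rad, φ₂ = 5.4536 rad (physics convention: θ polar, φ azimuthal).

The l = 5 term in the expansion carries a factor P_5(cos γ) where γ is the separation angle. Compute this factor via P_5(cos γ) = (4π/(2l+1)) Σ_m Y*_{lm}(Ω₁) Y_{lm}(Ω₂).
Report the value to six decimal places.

Addition theorem: P_5(cos γ) = (4π/11) Σ_m Y*_{lm}(Ω₁) Y_{lm}(Ω₂), m = −5…5:
  [-5]  conj(Y_{5,-5})(Ω₁) = +0.152215-0.175757i ; Y_{5,-5}(Ω₂) = -0.000045-0.000071i ; Δ = -0.000019-0.000003i
  [-4]  conj(Y_{5,-4})(Ω₁) = +0.105405-0.401339i ; Y_{5,-4}(Ω₂) = +0.001441+0.000257i ; Δ = +0.000255-0.000551i
  [-3]  conj(Y_{5,-3})(Ω₁) = -0.053318-0.262926i ; Y_{5,-3}(Ω₂) = -0.012042+0.009208i ; Δ = +0.003063+0.002675i
  [-2]  conj(Y_{5,-2})(Ω₁) = +0.106220+0.137719i ; Y_{5,-2}(Ω₂) = +0.008924-0.100719i ; Δ = +0.014819-0.009469i
  [-1]  conj(Y_{5,-1})(Ω₁) = +0.289486+0.142312i ; Y_{5,-1}(Ω₂) = +0.275109+0.300562i ; Δ = +0.036866+0.126160i
  [+0]  conj(Y_{5,0})(Ω₁) = -0.101551-0.000000i ; Y_{5,0}(Ω₂) = -0.722769+0.000000i ; Δ = +0.073398+0.000000i
  [+1]  conj(Y_{5,1})(Ω₁) = -0.289486+0.142312i ; Y_{5,1}(Ω₂) = -0.275109+0.300562i ; Δ = +0.036866-0.126160i
  [+2]  conj(Y_{5,2})(Ω₁) = +0.106220-0.137719i ; Y_{5,2}(Ω₂) = +0.008924+0.100719i ; Δ = +0.014819+0.009469i
  [+3]  conj(Y_{5,3})(Ω₁) = +0.053318-0.262926i ; Y_{5,3}(Ω₂) = +0.012042+0.009208i ; Δ = +0.003063-0.002675i
  [+4]  conj(Y_{5,4})(Ω₁) = +0.105405+0.401339i ; Y_{5,4}(Ω₂) = +0.001441-0.000257i ; Δ = +0.000255+0.000551i
  [+5]  conj(Y_{5,5})(Ω₁) = -0.152215-0.175757i ; Y_{5,5}(Ω₂) = +0.000045-0.000071i ; Δ = -0.000019+0.000003i
Σ over m = +0.183366+0.000000i; ×(4π/11) → +0.209477+0.000000i. Real part: 0.209477

0.209477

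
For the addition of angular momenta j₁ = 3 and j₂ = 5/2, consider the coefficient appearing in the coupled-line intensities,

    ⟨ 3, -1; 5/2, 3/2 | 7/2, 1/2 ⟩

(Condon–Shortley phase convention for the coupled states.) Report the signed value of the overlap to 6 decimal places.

j₁+j₂−J=2  J+j₁−j₂=4  J−j₁+j₂=3  j₁+j₂+J+1=10
(j₁±m₁, j₂±m₂, J±M) = (2,4,4,1,4,3)
P² = 18432/175
sum k=1..2:
  [1] −1/36 = -1/36
  [2] +1/16 = 1/16
S = 5/144
C² = P²·S² = 8/63 ; C = +0.356348

+√(8/63) ≈ +0.356348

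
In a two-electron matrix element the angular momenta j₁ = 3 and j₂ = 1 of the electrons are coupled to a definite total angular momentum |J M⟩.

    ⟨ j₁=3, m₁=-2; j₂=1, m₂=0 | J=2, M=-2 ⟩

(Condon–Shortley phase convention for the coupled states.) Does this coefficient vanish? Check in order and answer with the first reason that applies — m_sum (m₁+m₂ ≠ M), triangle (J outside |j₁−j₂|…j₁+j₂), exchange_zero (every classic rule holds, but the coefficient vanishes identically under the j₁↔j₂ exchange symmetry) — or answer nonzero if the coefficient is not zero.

nonzero

m-sum: m₁+m₂ = -2+0 = -2, M = -2  ✓
triangle: |j₁−j₂| = 2 ≤ J = 2 ≤ j₁+j₂ = 4  ✓
exchange: j₁≠j₂ or m₁≠m₂ — the exchange symmetry imposes no constraint here
value check: CG = −√(5/21) = -0.487950 ≠ 0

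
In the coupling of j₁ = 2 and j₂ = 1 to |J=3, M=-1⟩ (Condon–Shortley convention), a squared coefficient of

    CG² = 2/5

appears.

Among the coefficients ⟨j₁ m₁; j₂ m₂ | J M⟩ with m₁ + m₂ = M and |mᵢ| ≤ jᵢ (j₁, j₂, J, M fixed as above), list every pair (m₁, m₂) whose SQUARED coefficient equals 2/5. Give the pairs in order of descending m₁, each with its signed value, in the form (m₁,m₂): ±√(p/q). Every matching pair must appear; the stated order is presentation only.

(0,-1): +√(2/5)

Admissible pairs with m₁+m₂ = M = -1: (-2,1), (-1,0), (0,-1)
  (m₁,m₂)=(0,-1): CG² = 2/5, CG = +√(2/5)   ← matches the target
  (m₁,m₂)=(-1,0): CG² = 8/15, CG = +√(8/15)
  (m₁,m₂)=(-2,1): CG² = 1/15, CG = +√(1/15)
Pairs with CG² = 2/5: (0,-1): +√(2/5)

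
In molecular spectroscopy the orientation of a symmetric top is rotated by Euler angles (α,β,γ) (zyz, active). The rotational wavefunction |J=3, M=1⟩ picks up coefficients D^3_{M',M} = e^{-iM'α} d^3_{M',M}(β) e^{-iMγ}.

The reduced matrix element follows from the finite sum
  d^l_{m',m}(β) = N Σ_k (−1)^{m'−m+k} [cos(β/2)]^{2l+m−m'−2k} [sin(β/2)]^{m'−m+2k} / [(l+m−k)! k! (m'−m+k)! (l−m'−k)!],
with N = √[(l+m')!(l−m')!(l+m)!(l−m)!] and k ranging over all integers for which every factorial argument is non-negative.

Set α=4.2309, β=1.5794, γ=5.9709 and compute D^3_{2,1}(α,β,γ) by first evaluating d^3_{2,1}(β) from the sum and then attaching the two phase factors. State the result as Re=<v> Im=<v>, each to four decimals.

Re=-0.1171 Im=-0.3846

Split into d^3_{2,1}(β=1.5794) × two z-phases.
With c≡cos(β/2)=0.704058 and s≡sin(β/2)=0.710142, N=[120·1·24·2]^{1/2}=75.894664
The bounds max(0,m−m')=0 and min(l+m,l−m')=1 give 2 terms
  k=0: (−1)^1·75.8947/(24)·0.7041^5·0.7101^1 = -0.388498
  k=1: (−1)^2·75.8947/(12)·0.7041^3·0.7101^3 = +0.790482
d^3_{2,1}(1.5794) = -0.388498 +0.790482 = +0.401984
Attach z-rotation phases: D = e^{-i(2)(4.2309)}·(+0.401984)·e^{-i(1)(5.9709)} = -0.117078-0.384557i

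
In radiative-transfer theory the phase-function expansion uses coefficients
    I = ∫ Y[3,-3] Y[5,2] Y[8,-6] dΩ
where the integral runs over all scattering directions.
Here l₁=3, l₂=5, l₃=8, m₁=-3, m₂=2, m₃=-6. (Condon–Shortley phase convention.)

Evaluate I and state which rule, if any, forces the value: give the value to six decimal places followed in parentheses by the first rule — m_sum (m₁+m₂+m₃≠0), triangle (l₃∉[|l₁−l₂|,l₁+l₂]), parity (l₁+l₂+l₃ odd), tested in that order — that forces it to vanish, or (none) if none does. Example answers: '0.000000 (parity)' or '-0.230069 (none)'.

0.000000 (m_sum)

Σmᵢ = -7 ≠ 0, so the φ-integral vanishes; I = 0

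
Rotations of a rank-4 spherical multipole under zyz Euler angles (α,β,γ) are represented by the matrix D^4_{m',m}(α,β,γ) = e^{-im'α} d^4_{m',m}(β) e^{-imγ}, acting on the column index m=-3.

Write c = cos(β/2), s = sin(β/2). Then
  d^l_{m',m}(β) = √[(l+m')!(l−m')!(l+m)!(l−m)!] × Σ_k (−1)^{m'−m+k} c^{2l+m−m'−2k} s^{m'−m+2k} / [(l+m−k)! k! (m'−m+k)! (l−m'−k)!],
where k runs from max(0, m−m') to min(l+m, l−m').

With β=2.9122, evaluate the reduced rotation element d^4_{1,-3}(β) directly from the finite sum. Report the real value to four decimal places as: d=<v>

d=-0.0977

d^4_{1,-3}(β=2.9122) via the finite sum:
c=cos(2.912200/2)=0.114445, s=sin(2.912200/2)=0.993430; N=√[120·6·1·5040]=1904.940944
The bounds max(0,m−m')=0 and min(l+m,l−m')=1 give 2 terms
  k=0: (−1)^4·1904.9409/(144)·0.1144^4·0.9934^4 = +0.002210
  k=1: (−1)^5·1904.9409/(240)·0.1144^2·0.9934^6 = -0.099928
d^4_{1,-3}(2.9122) = +0.002210 -0.099928 = -0.097718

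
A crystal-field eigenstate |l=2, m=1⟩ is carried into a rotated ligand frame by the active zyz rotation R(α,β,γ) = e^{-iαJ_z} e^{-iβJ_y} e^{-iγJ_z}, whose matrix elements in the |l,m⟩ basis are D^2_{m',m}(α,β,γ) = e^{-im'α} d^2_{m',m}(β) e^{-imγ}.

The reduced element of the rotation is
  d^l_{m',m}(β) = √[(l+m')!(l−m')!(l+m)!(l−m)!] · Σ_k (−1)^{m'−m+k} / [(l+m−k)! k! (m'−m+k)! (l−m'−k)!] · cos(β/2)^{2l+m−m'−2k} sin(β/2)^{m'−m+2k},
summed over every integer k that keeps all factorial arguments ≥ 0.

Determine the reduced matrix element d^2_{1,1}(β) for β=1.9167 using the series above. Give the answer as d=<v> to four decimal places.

d=-0.5546

d^2_{1,1}(β=1.9167) via the finite sum:
With c≡cos(β/2)=0.574871 and s≡sin(β/2)=0.818244, N=[6·1·6·1]^{1/2}=6.000000
k: max(0,(1)−(1))=0 … min(2+(1),2−(1))=1
  k=0: (−1)^0·6.0000/(6)·0.5749^4·0.8182^0 = +0.109215
  k=1: (−1)^1·6.0000/(2)·0.5749^2·0.8182^2 = -0.663785
d^2_{1,1}(1.9167) = +0.109215 -0.663785 = -0.554571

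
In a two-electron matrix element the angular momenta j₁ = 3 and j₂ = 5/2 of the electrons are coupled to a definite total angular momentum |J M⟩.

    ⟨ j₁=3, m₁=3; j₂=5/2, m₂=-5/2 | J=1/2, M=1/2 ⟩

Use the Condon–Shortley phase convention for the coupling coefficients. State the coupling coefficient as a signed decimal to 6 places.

triangle: 5!×1!×0!/7! = 120/5040
(j±m)!: 6!×0!×0!×5!×1!×0! = 86400
prefactor² = (2J+1)×Δ×N² = 28800/7
  k=0: +1/(0!×5!×0!×0!×1!×0!) = 1/120
Σ = 1/120  ⇒  CG² = 28800/7×(1/120)² = 2/7
CG = +√(2/7) = +0.534522

+√(2/7) = +0.534522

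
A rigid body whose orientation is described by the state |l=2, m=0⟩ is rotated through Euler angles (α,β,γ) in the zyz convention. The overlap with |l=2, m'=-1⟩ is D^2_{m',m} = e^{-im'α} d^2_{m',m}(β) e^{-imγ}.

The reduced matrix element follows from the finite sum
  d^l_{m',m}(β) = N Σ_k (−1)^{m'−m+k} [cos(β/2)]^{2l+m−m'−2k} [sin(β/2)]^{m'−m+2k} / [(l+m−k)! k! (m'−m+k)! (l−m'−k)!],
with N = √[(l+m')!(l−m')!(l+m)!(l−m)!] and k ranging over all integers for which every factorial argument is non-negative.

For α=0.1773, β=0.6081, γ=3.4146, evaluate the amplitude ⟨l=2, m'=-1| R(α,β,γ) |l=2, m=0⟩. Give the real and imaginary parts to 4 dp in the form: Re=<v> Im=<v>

Re=0.5653 Im=0.1013

D^2_{-1,0}(0.1773,0.6081,3.4146) = e^{-i·-1·0.1773}·d^2_{-1,0}(0.6081)·e^{-i·0·3.4146}. Compute d first:
Half-angle: c=0.954132, s=0.299387. N=√(1·6·2·2)=4.898979
k: max(0,(0)−(-1))=1 … min(2+(0),2−(-1))=2
  k=1: (−1)^0·4.8990/(2)·0.9541^3·0.2994^1 = +0.636991
  k=2: (−1)^1·4.8990/(2)·0.9541^1·0.2994^3 = -0.062717
d^2_{-1,0}(0.6081) = +0.636991 -0.062717 = +0.574275
Attach z-rotation phases: D = e^{-i(-1)(0.1773)}·(+0.574275)·e^{-i(0)(3.4146)} = +0.565272+0.101286i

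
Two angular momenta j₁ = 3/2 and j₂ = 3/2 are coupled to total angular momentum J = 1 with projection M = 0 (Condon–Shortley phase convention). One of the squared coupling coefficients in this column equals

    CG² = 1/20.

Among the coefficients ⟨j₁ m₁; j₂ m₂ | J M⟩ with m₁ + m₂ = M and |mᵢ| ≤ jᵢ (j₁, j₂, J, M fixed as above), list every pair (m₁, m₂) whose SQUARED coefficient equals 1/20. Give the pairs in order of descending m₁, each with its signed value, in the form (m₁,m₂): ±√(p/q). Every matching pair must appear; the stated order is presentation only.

Admissible pairs with m₁+m₂ = M = 0: (-3/2,3/2), (-1/2,1/2), (1/2,-1/2), (3/2,-3/2)
  (m₁,m₂)=(3/2,-3/2): CG² = 9/20, CG = +√(9/20)
  (m₁,m₂)=(1/2,-1/2): CG² = 1/20, CG = −√(1/20)   ← matches the target
  (m₁,m₂)=(-1/2,1/2): CG² = 1/20, CG = −√(1/20)   ← matches the target
  (m₁,m₂)=(-3/2,3/2): CG² = 9/20, CG = +√(9/20)
Pairs with CG² = 1/20: (1/2,-1/2): −√(1/20); (-1/2,1/2): −√(1/20)

(1/2,-1/2): −√(1/20); (-1/2,1/2): −√(1/20)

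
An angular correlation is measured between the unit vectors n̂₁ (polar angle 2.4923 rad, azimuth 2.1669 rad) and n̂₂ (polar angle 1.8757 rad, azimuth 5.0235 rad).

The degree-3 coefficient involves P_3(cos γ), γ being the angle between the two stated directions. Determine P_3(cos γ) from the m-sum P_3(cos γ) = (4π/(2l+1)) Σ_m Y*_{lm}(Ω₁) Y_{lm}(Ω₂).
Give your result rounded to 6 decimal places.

0.393874

Term-by-term m-sum for l=3 (normalisation 4π/7 = 1.795196):
  term(m=-3) = -0.02191 - 0.02520j   from Y*(Ω₁)=0.09005 + 0.01990j, Y(Ω₂)=-0.29100 - 0.21552j
  term(m=-2) = 0.06994 + 0.04483j   from Y*(Ω₁)=0.10999 + 0.27651j, Y(Ω₂)=0.22683 - 0.16270j
  term(m=-1) = 0.06899 + 0.02021j   from Y*(Ω₁)=-0.23829 + 0.35124j, Y(Ω₂)=-0.05185 - 0.16123j
  term(m=+0) = -0.01461 + 0.00000j   from Y*(Ω₁)=-0.05117 + 0.00000j, Y(Ω₂)=0.28560 + 0.00000j
  term(m=+1) = 0.06899 - 0.02021j   from Y*(Ω₁)=0.23829 + 0.35124j, Y(Ω₂)=0.05185 - 0.16123j
  term(m=+2) = 0.06994 - 0.04483j   from Y*(Ω₁)=0.10999 - 0.27651j, Y(Ω₂)=0.22683 + 0.16270j
  term(m=+3) = -0.02191 + 0.02520j   from Y*(Ω₁)=-0.09005 + 0.01990j, Y(Ω₂)=0.29100 - 0.21552j
Accumulated sum 0.21940 - 0.00000j; after 4π/(2l+1) scaling, 0.39387 - 0.00000j ⇒ P_3 = 0.393874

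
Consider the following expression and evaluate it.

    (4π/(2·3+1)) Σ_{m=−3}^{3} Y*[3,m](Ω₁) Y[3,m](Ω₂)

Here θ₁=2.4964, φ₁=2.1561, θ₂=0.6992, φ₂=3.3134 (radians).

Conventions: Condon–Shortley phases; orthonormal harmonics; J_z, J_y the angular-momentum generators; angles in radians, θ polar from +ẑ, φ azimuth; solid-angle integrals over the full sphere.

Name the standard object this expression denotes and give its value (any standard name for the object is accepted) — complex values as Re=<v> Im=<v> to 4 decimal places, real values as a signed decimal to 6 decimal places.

This sum is the spherical-harmonic addition theorem: it equals the Legendre polynomial P_l(cos γ) of the angle γ between the two directions.
Term-by-term m-sum for l=3 (normalisation 4π/7 = 1.795196):
  term(m=-3) = (-0.009547, 0.003273)   from Y*(Ω₁)=(0.089181, 0.016700), Y(Ω₂)=(-0.096781, 0.054826)
  term(m=-2) = (0.064779, 0.070406)   from Y*(Ω₁)=(0.115041, 0.271953), Y(Ω₂)=(0.305062, -0.109154)
  term(m=-1) = (0.068672, -0.156501)   from Y*(Ω₁)=(-0.235334, 0.355074), Y(Ω₂)=(-0.395297, 0.068591)
  term(m=+0) = (0.001162, 0.000000)   from Y*(Ω₁)=(-0.057210, -0.000000), Y(Ω₂)=(-0.020319, 0.000000)
  term(m=+1) = (0.068672, 0.156501)   from Y*(Ω₁)=(0.235334, 0.355074), Y(Ω₂)=(0.395297, 0.068591)
  term(m=+2) = (0.064779, -0.070406)   from Y*(Ω₁)=(0.115041, -0.271953), Y(Ω₂)=(0.305062, 0.109154)
  term(m=+3) = (-0.009547, -0.003273)   from Y*(Ω₁)=(-0.089181, 0.016700), Y(Ω₂)=(0.096781, 0.054826)
Σ over m = (0.248972, 0.000000); ×(4π/7) → (0.446953, 0.000000). Real part: 0.446953

Legendre polynomial (addition theorem), +0.446953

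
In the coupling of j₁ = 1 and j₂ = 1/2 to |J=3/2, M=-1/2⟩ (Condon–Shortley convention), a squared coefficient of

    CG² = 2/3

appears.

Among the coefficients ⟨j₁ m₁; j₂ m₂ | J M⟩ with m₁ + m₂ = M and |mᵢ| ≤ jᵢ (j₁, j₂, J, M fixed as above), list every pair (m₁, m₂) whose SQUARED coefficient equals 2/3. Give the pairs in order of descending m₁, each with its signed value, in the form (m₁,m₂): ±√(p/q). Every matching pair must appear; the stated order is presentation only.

(0,-1/2): +√(2/3)

Admissible pairs with m₁+m₂ = M = -1/2: (-1,1/2), (0,-1/2)
  (m₁,m₂)=(0,-1/2): CG² = 2/3, CG = +√(2/3)   ← matches the target
  (m₁,m₂)=(-1,1/2): CG² = 1/3, CG = +√(1/3)
Pairs with CG² = 2/3: (0,-1/2): +√(2/3)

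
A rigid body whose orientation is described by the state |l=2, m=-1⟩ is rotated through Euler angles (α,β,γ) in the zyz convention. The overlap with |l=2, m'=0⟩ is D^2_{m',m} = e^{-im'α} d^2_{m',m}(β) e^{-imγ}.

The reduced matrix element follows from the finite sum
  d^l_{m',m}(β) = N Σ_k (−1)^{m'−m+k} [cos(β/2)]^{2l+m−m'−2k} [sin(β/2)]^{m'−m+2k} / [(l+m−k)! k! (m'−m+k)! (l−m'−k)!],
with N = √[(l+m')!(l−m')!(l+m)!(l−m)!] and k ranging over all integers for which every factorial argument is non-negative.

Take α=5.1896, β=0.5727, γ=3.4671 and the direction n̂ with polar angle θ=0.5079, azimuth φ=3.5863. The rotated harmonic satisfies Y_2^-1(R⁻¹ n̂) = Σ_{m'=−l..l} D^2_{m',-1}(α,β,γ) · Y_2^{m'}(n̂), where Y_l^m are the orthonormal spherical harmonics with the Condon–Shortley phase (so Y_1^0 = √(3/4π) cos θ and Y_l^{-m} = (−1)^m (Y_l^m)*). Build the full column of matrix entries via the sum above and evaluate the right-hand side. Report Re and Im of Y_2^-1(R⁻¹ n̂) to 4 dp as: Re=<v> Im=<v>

Re=0.3458 Im=-0.1710

Need the full column D^2_{m',-1} for m'=−2..2 at α=5.1896, β=0.5727, γ=3.4671.
cos(β/2)=0.959281, sin(β/2)=0.282453
d^2_{-2,-1}: single k=1 term ⇒ +0.498670;  D = +0.143010+0.477724i
d^2_{-1,-1}: k∈[0..1] ⇒ +0.846806 -0.220244 = +0.626561;  D = -0.450653+0.435306i
d^2_{0,-1}: k∈[0..1] ⇒ -0.610744 +0.052949 = -0.557795;  D = +0.528504+0.178377i
d^2_{1,-1}: k∈[0..1] ⇒ +0.220244 -0.006365 = +0.213880;  D = -0.032322-0.211423i
d^2_{2,-1}: single k=0 term ⇒ -0.043233;  D = -0.034961+0.025432i
Y_2^{m'}(θ=0.5079,φ=3.5863) and Σ D·Y over m':
  (+0.1430+0.4777i)·(+0.0575-0.0710i)  (-0.4507+0.4353i)·(-0.2964+0.1412i)  (+0.5285+0.1784i)·(+0.4070+0.0000i)  (-0.0323-0.2114i)·(+0.2964+0.1412i)  (-0.0350+0.0254i)·(+0.0575+0.0710i)
Y_2^-1(R⁻¹ n̂) = +0.345767-0.170955i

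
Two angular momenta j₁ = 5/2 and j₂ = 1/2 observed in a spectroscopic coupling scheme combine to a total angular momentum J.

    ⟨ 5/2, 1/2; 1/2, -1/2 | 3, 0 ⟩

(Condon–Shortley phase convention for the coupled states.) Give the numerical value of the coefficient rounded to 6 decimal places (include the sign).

+0.707107  (= +√(1/2))

triangle: 0!×5!×1!/7! = 120/5040
(j±m)!: 3!×2!×0!×1!×3!×3! = 432
prefactor² = (2J+1)×Δ×N² = 72
  k=0: +1/(0!×0!×2!×0!×3!×1!) = 1/12
Σ = 1/12  ⇒  CG² = 72×(1/12)² = 1/2
CG = +√(1/2) = +0.707107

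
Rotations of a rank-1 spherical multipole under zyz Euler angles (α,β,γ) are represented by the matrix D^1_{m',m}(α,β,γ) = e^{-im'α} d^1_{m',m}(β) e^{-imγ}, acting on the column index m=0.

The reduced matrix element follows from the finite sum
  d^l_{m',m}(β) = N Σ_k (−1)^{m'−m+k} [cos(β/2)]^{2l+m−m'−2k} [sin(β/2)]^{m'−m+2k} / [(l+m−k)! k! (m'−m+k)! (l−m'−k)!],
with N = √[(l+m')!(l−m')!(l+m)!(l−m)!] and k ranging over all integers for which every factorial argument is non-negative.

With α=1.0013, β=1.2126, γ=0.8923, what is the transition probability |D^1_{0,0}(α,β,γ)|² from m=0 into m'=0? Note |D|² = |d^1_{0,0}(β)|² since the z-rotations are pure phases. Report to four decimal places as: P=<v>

P=0.1229

D^1_{0,0}(1.0013,1.2126,0.8923) = e^{-i·0·1.0013}·d^1_{0,0}(1.2126)·e^{-i·0·0.8923}. Compute d first:
Half-angle: c=0.821762, s=0.569831. N=√(1·1·1·1)=1.000000
k∈{0,1} keeps every argument non-negative
  k=0: (−1)^0·1.0000/(1)·0.8218^2·0.5698^0 = +0.675293
  k=1: (−1)^1·1.0000/(1)·0.8218^0·0.5698^2 = -0.324707
d^1_{0,0}(1.2126) = +0.675293 -0.324707 = +0.350586
|D^1_{0,0}|² = |d^1_{0,0}(β)|² = (+0.350586)² = 0.122910 (the z-rotation phases have unit modulus)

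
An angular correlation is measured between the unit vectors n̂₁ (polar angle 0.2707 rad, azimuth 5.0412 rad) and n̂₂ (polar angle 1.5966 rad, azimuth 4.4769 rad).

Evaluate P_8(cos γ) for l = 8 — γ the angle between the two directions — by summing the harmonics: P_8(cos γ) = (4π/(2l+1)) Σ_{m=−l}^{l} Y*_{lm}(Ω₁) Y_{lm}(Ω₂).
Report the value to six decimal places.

Summing Y*_{l m}(θ₁,φ₁)·Y_{l m}(θ₂,φ₂) over m ∈ [−8, 8]; prefactor 4π/(2·8+1) = 0.739198:
  m=-8: Y*=-0.000012+0.000007i  Y=-0.158342+0.489064i  product -0.000001-0.000007i
  m=-7: Y*=-0.000145-0.000130i  Y=-0.052910-0.004116i  product +0.000007+0.000007i
  m=-6: Y*=+0.000696-0.001637i  Y=+0.058468+0.367289i  product +0.000642+0.000160i
  m=-5: Y*=+0.011675+0.000857i  Y=-0.057843+0.024004i  product -0.000696+0.000231i
  m=-4: Y*=+0.014383+0.055053i  Y=+0.195287+0.268495i  product -0.011972+0.014613i
  m=-3: Y*=-0.167533+0.110810i  Y=-0.043591+0.051080i  product +0.001643-0.013388i
  m=-2: Y*=-0.380141-0.293584i  Y=+0.280948+0.143058i  product -0.064800-0.136864i
  m=-1: Y*=+0.204223-0.598548i  Y=-0.016121+0.067188i  product +0.036923+0.023371i
  m=+0: Y*=+0.063555-0.000000i  Y=+0.310443+0.000000i  product +0.019730+0.000000i
  m=+1: Y*=-0.204223-0.598548i  Y=+0.016121+0.067188i  product +0.036923-0.023371i
  m=+2: Y*=-0.380141+0.293584i  Y=+0.280948-0.143058i  product -0.064800+0.136864i
  m=+3: Y*=+0.167533+0.110810i  Y=+0.043591+0.051080i  product +0.001643+0.013388i
  m=+4: Y*=+0.014383-0.055053i  Y=+0.195287-0.268495i  product -0.011972-0.014613i
  m=+5: Y*=-0.011675+0.000857i  Y=+0.057843+0.024004i  product -0.000696-0.000231i
  m=+6: Y*=+0.000696+0.001637i  Y=+0.058468-0.367289i  product +0.000642-0.000160i
  m=+7: Y*=+0.000145-0.000130i  Y=+0.052910-0.004116i  product +0.000007-0.000007i
  m=+8: Y*=-0.000012-0.000007i  Y=-0.158342-0.489064i  product -0.000001+0.000007i
Total Σ_m = -0.056780-0.000000i. Multiply by 0.739198: -0.041972-0.000000i. P_8(cos γ) = -0.041972

-0.041972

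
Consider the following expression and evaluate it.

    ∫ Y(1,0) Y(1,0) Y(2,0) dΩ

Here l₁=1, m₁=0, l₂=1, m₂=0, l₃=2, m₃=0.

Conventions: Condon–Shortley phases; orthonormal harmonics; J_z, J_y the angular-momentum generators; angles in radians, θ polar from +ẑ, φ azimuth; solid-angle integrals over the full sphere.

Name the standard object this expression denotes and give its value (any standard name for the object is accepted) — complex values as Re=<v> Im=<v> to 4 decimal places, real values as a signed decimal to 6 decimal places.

This is a Gaunt coefficient — the integral of a triple product of spherical harmonics over the sphere.
Checks pass: Σm=0; 4 even; l₃=2∈[0,2].
(2·1+1)(2·1+1)(2·2+1) = 45
Δ: 0! 2! 2! / 5! → 1/30
sum: t=0:+1/1 = 1/1
3j²(1 1 2; 0 0 0) = Δ·Π!·Σ² = 2/15  (sign +1)
(m-triple is (0,0,0) — same symbol as above.)
combine: 4πI² = 45·2/15·2/15 = 4/5
take √, sign +1: I = 0.25231325

Gaunt coefficient, +0.252313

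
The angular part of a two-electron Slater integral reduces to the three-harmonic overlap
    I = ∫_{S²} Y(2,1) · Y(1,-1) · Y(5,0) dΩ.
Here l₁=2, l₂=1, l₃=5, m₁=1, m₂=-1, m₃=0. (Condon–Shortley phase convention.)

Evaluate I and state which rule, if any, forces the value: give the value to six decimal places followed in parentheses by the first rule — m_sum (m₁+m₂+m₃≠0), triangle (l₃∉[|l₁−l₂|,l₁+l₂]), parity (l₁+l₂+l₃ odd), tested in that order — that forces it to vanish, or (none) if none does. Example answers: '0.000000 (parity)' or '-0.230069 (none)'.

0.000000 (triangle)

|2−1|≤5≤2+1 violated ⇒ I = 0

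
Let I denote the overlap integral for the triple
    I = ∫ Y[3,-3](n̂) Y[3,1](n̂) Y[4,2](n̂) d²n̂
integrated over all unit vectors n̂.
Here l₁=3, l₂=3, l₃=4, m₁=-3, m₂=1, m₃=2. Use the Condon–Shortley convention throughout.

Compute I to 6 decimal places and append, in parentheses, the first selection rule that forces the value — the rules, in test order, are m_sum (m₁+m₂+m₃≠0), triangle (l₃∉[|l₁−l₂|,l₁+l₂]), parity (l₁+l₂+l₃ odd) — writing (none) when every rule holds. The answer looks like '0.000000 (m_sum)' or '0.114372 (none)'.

Rules hold: Σm=0, L=10 even, 0≤4≤6.
N = 7·7·9 = 441
Δ = 2!·4!·4!/11! = 1/34650
Racah Σ t=0..2: t=0:+1/72 t=1:−1/16 t=2:+1/72 = -5/144
⇒ 3j(3 3 4; 0 0 0)² = 2/77, sgn -1
Racah Σ t=2..2: t=2:+1/192 = 1/192
⇒ 3j(3 3 4; -3 1 2)² = 3/77, sgn +1
4πI² = N·(3j₀)²·(3jₘ)² = 54/121
I = -1·√(0.446281/4π) = -0.18845135
No selection rule forces the value: the integral is nonzero (none).

-0.188451 (none)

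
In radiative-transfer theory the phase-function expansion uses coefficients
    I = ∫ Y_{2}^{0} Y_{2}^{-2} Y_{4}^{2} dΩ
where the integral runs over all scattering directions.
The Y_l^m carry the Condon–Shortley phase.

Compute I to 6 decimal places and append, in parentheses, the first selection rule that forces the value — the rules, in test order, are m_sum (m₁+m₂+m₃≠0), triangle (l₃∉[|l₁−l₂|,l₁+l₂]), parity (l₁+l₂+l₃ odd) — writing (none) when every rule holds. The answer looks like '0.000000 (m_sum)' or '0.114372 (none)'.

Checks pass: Σm=0; 8 even; l₃=4∈[0,4].
(2·2+1)(2·2+1)(2·4+1) = 225
Δ: 0! 4! 4! / 9! → 1/630
sum: t=0:+1/16 = 1/16
3j²(2 2 4; 0 0 0) = Δ·Π!·Σ² = 2/35  (sign +1)
sum: t=0:+1/96 = 1/96
3j²(2 2 4; 0 -2 2) = Δ·Π!·Σ² = 1/42  (sign +1)
combine: 4πI² = 225·2/35·1/42 = 15/49
take √, sign +1: I = 0.15607835
No selection rule forces the value: the integral is nonzero (none).

0.156078 (none)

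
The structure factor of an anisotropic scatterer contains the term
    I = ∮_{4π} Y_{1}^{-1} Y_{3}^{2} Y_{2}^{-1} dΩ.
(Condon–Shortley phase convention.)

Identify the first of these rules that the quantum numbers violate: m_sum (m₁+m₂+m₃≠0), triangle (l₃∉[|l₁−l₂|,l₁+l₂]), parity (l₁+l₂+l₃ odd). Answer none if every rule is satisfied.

azimuthal sum: -1 + 2 − 1 = 0  ✓
2 ≤ 2 ≤ 4 (triangle on l)  ✓
L = 1 + 3 + 2 = 6 (even)  ✓

none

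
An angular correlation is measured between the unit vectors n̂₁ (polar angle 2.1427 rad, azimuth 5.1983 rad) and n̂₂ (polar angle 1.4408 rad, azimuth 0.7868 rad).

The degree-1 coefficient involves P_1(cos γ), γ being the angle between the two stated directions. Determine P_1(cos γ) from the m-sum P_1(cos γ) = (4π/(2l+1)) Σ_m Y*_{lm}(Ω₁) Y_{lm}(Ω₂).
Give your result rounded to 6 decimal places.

-0.317266

Term-by-term m-sum for l=1 (normalisation 4π/3 = 4.188790):
  term(m=-1) = -0.02950 - 0.09505j   from Y*(Ω₁)=0.13568 - 0.25689j, Y(Ω₂)=0.24190 - 0.24258j
  term(m=+0) = -0.01675 + 0.00000j   from Y*(Ω₁)=-0.26445 + 0.00000j, Y(Ω₂)=0.06334 + 0.00000j
  term(m=+1) = -0.02950 + 0.09505j   from Y*(Ω₁)=-0.13568 - 0.25689j, Y(Ω₂)=-0.24190 - 0.24258j
Total Σ_m = -0.07574 + 0.00000j. Multiply by 4.188790: -0.31727 + 0.00000j. P_1(cos γ) = -0.317266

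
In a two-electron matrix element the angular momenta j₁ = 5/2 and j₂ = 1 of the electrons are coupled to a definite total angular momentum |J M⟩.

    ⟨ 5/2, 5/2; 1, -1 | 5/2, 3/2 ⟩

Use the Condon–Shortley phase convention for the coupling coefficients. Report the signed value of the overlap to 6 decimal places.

+0.534522

triangle: 1!*4!*1!/7! = 24/5040
(j±m)!: 5!*0!*0!*2!*4!*1! = 5760
prefactor² = (2J+1)*Δ*N² = 1152/7
  k=0: +1/(0!*1!*0!*0!*4!*1!) = 1/24
Σ = 1/24  ⇒  CG² = 1152/7*(1/24)² = 2/7
CG = +√(2/7) = +0.534522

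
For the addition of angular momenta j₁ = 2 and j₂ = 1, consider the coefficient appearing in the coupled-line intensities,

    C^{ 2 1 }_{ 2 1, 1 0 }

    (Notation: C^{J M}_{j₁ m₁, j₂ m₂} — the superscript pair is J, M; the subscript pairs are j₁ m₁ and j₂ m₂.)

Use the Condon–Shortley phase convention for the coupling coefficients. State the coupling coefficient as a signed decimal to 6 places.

√[5·1!3!1!/6! · 3!1!1!1!3!1!] = √(3/2)
  +(−1)^0/∏(0,1,1,1,2,0)! = 1/2  (running 1/2)
  +(−1)^1/∏(1,0,0,0,3,1)! = -1/6  (running 1/3)
⟨..|..⟩ = √(3/2)·(1/3) = +0.408248

+√(1/6) = +0.408248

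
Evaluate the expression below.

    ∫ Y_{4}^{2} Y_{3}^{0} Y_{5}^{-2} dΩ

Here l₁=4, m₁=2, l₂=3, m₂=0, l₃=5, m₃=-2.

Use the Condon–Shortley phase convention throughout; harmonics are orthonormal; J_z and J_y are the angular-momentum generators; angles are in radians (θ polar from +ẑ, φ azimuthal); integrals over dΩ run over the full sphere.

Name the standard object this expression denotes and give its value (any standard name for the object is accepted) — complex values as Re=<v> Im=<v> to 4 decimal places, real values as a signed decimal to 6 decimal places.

This is a Gaunt coefficient — the integral of a triple product of spherical harmonics over the sphere.
Rules hold: Σm=0, L=12 even, 1≤5≤7.
N = 9·7·11 = 693
Δ = 2!·6!·4!/13! = 1/180180
Racah Σ t=0..2: t=0:+1/576 t=1:−1/144 t=2:+1/576 = -1/288
⇒ 3j(4 3 5; 0 0 0)² = 20/1001, sgn +1
Racah Σ t=0..2: t=0:+1/576 t=1:−1/480 t=2:+1/8640 = -1/4320
⇒ 3j(4 3 5; 2 0 -2)² = 1/2145, sgn +1
4πI² = N·(3j₀)²·(3jₘ)² = 12/1859
I = +1·√(0.00645508/4π) = 0.02266449

Gaunt coefficient, +0.022664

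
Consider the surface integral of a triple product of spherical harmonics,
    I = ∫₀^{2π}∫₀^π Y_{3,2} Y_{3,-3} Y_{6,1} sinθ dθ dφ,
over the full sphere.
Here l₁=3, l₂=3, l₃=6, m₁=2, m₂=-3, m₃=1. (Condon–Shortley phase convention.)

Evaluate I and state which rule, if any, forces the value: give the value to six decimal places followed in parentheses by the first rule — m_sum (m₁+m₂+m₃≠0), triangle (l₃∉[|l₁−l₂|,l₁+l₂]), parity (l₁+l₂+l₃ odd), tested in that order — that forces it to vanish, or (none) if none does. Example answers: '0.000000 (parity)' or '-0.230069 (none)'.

m-sum 0 ✓  L=12 even ✓  0≤6≤6 ✓
Π(2lᵢ+1) = 7×7×13 = 637
triangle coeff Δ(3,3,6) = 1/12012
Σ_t [0,0]: t=0:+1/1296 = 1/1296
(3j)²=100/3003 [(3 3 6; 0 0 0)], sign=+1
Σ_t [0,0]: t=0:+1/86400 = 1/86400
(3j)²=1/1716 [(3 3 6; 2 -3 1)], sign=-1
⇒ 4πI² = 175/14157
I = (-1)√(175/14157/(4π)) = -0.03136379
No selection rule forces the value: the integral is nonzero (none).

-0.031364 (none)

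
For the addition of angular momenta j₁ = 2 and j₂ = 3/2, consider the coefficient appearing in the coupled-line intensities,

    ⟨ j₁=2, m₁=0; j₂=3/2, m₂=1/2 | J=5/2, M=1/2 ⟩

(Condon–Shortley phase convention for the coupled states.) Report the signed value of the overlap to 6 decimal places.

−√(3/35) = -0.292770

j₁+j₂−J=1  J+j₁−j₂=3  J−j₁+j₂=2  j₁+j₂+J+1=7
(j₁±m₁, j₂±m₂, J±M) = (2,2,2,1,3,2)
P² = 48/35
sum k=0..1:
  [0] +1/4 = 1/4
  [1] −1/2 = -1/2
S = -1/4
C² = P²·S² = 3/35 ; C = -0.292770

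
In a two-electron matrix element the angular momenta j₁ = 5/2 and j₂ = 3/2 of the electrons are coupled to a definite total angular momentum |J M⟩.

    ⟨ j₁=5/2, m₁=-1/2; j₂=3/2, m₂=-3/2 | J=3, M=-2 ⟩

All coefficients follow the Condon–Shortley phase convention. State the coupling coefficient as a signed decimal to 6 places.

j₁+j₂−J=1  J+j₁−j₂=4  J−j₁+j₂=2  j₁+j₂+J+1=8
(j₁±m₁, j₂±m₂, J±M) = (2,3,0,3,1,5)
P² = 72
sum k=0..0:
  [0] +1/12 = 1/12
S = 1/12
C² = P²·S² = 1/2 ; C = +0.707107

+0.707107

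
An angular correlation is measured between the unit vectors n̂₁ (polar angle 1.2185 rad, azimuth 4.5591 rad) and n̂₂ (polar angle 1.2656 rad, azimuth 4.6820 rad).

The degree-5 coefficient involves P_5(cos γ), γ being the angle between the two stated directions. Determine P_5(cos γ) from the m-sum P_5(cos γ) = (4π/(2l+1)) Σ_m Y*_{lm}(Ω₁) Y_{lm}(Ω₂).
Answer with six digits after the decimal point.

0.885291

Expand P_5 via completeness: Σ_{m} conj(Y_{5,m}) at Ω₁ times Y_{5,m} at Ω₂ —
  m=-5: Y*=-0.23448 - 0.24354j  Y=-0.05545 + 0.36213j  product 0.10120 - 0.07141j
  m=-4: Y*=0.32143 - 0.22617j  Y=0.36228 + 0.04426j  product 0.12646 - 0.06771j
  m=-3: Y*=0.00908 + 0.01834j  Y=-0.00512 + 0.05602j  product -0.00107 + 0.00041j
  m=-2: Y*=0.31571 - 0.09994j  Y=0.33716 + 0.02052j  product 0.10850 - 0.02722j
  m=-1: Y*=0.01695 + 0.10968j  Y=0.00086 - 0.02835j  product 0.00312 - 0.00039j
  m=+0: Y*=0.30503 + 0.00000j  Y=0.32307 + 0.00000j  product 0.09854 + 0.00000j
  m=+1: Y*=-0.01695 + 0.10968j  Y=-0.00086 - 0.02835j  product 0.00312 + 0.00039j
  m=+2: Y*=0.31571 + 0.09994j  Y=0.33716 - 0.02052j  product 0.10850 + 0.02722j
  m=+3: Y*=-0.00908 + 0.01834j  Y=0.00512 + 0.05602j  product -0.00107 - 0.00041j
  m=+4: Y*=0.32143 + 0.22617j  Y=0.36228 - 0.04426j  product 0.12646 + 0.06771j
  m=+5: Y*=0.23448 - 0.24354j  Y=0.05545 + 0.36213j  product 0.10120 + 0.07141j
Σ over m = 0.77494 + 0.00000j; ×(4π/11) → 0.88529 + 0.00000j. Real part: 0.885291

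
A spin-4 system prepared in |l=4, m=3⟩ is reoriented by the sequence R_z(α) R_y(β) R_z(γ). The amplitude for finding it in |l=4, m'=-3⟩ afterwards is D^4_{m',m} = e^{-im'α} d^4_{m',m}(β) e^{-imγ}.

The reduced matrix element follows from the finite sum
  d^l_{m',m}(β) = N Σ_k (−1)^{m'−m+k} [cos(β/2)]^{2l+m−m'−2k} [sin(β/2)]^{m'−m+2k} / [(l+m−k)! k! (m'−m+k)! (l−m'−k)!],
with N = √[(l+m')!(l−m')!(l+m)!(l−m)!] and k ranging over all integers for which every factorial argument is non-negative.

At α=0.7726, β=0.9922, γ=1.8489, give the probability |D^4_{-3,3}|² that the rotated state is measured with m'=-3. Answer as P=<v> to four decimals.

P=0.0036

Split into d^4_{-3,3}(β=0.9922) × two z-phases.
c=cos(0.992200/2)=0.879446, s=sin(0.992200/2)=0.475999; N=√[1·5040·5040·1]=5040.000000
k: max(0,(3)−(-3))=6 … min(4+(3),4−(-3))=7
  k=6: (−1)^0·5040.0000/(720)·0.8794^2·0.4760^6 = +0.062973
  k=7: (−1)^1·5040.0000/(5040)·0.8794^0·0.4760^8 = -0.002635
d^4_{-3,3}(0.9922) = +0.062973 -0.002635 = +0.060338
|D^4_{-3,3}|² = |d^4_{-3,3}(β)|² = (+0.060338)² = 0.003641 (the z-rotation phases have unit modulus)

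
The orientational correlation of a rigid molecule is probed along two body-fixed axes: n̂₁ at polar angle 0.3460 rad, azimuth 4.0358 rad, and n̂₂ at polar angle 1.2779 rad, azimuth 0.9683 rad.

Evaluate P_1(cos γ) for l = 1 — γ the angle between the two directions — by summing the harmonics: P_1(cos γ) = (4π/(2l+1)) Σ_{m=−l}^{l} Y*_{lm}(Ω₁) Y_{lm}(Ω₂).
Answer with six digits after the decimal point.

-0.052188

Addition theorem: P_1(cos γ) = (4π/3) Σ_m Y*_{lm}(Ω₁) Y_{lm}(Ω₂), m = −1…1:
  [-1]  conj(Y_{1,-1})(Ω₁) = -0.073365-0.091359i ; Y_{1,-1}(Ω₂) = +0.187453-0.272538i ; Δ = -0.038651+0.002869i
  [+0]  conj(Y_{1,0})(Ω₁) = +0.459646-0.000000i ; Y_{1,0}(Ω₂) = +0.141072+0.000000i ; Δ = +0.064843+0.000000i
  [+1]  conj(Y_{1,1})(Ω₁) = +0.073365-0.091359i ; Y_{1,1}(Ω₂) = -0.187453-0.272538i ; Δ = -0.038651-0.002869i
Accumulated sum -0.012459+0.000000i; after 4π/(2l+1) scaling, -0.052188+0.000000i ⇒ P_1 = -0.052188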